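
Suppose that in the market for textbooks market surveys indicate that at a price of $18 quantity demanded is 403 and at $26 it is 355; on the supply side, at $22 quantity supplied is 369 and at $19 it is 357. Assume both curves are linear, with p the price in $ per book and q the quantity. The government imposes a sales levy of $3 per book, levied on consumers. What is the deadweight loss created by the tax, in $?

Deadweight loss = $10.8.

Demand slope: (355 − 403)/(26 − 18) = -6, so qd = 511 − 6p.
Supply slope: (357 − 369)/(19 − 22) = 4, so qs = 4p + 281.
Without the tax, 511 − 6p = 4p + 281 gives 10p = 230, so p* = $23 and q* = 373.
With the tax collected from consumers, demand (in seller-price terms) shifts: qd = 511 − 6(p + 3).
New equilibrium: consumers pay $24.2, suppliers receive $21.2, q = 365.8. (Wedge: pb − ps = 3.)
Quantity falls by |ΔQ| = |373 − 365.8| = 7.2.
DWL = ½ · t · |ΔQ| = ½ · 3 · 7.2 = $10.8.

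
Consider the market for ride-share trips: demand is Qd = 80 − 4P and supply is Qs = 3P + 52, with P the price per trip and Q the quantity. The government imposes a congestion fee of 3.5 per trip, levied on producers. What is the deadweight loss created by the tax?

Deadweight loss = 10.5.

Without the tax, 80 − 4P = 3P + 52 gives 7P = 28, so P* = 4 and Q* = 64.
With the tax collected from producers, supply shifts: Qs = 3(P − 3.5) + 52.
Solving gives Q = 58 with buyers paying 5.5 and producers receiving 2 (the 3.5 wedge).
Quantity falls by |ΔQ| = |64 − 58| = 6.
DWL = ½ · t · |ΔQ| = ½ · 3.5 · 6 = 10.5.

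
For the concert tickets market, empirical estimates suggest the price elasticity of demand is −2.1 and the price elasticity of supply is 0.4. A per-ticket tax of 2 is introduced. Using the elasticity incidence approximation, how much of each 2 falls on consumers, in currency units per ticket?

Consumers bear ≈ 0.32 per ticket.

Incidence ratio: consumers' share ≈ εs / (εs + |εd|) = 0.4 / (0.4 + 2.1) = 0.16.
So consumers bear ≈ 0.16 × 2 = 0.32; producers bear 1.68.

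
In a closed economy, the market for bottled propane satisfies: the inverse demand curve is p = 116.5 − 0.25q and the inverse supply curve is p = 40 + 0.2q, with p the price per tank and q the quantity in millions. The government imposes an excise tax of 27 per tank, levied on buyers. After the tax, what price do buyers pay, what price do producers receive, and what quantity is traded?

Inverting to q(p) form: qd = 466 − 4p; qs = 5p − 200.
Without the tax, 466 − 4p = 5p − 200 gives 9p = 666, so p* = 74 and q* = 170.
With the tax collected from buyers, demand (in seller-price terms) shifts: qd = 466 − 4(p + 27).
Solving gives q = 110 with buyers paying 89 and producers receiving 62 (the 27 wedge).

Buyers pay 89; producers receive 62; quantity = 110.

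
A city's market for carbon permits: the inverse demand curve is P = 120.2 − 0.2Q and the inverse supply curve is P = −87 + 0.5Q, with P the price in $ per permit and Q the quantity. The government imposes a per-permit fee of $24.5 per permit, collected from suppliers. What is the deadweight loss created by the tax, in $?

Deadweight loss = $428.75.

Rewrite in direct form: Qd = 601 − 5P and Qs = 2P + 174.
Before the tax: set 601 − 5P = 2P + 174 → P* = $61, Q* = 296.
With the tax collected from suppliers, supply shifts: Qs = 2(P − 24.5) + 174.
New equilibrium: buyers pay $68, suppliers receive $43.5, Q = 261. (Wedge: Pb − Ps = 24.5.)
Quantity falls by |ΔQ| = |296 − 261| = 35.
DWL = ½ · t · |ΔQ| = ½ · 24.5 · 35 = $428.75.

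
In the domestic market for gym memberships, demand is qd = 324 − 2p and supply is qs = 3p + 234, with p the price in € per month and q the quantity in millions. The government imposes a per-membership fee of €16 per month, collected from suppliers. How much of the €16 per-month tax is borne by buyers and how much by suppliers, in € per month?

Before the tax: set 324 − 2p = 3p + 234 → p* = €18, q* = 288.
With the tax collected from suppliers, supply shifts: qs = 3(p − 16) + 234.
New equilibrium: buyers pay €27.6, suppliers receive €11.6, q = 268.8. (Wedge: pb − ps = 16.)
Burden on buyers: €9.6; on suppliers: €6.4. (They sum to €16.)
The less price-elastic side of the market bears the larger share of a per-unit tax.

Buyers bear €9.6 per month; suppliers bear €6.4 per month.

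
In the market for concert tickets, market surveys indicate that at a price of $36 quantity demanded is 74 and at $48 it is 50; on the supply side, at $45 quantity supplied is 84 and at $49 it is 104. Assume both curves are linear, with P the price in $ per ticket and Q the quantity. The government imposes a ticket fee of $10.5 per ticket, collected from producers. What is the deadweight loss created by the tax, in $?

Deadweight loss = $78.75.

Demand slope: (50 − 74)/(48 − 36) = -2, so Qd = 146 − 2P.
Supply slope: (104 − 84)/(49 − 45) = 5, so Qs = 5P − 141.
Without the tax, 146 − 2P = 5P − 141 gives 7P = 287, so P* = $41 and Q* = 64.
With the tax collected from producers, supply shifts: Qs = 5(P − 10.5) − 141.
Solving gives Q = 49 with buyers paying $48.5 and producers receiving $38 (the $10.5 wedge).
Quantity falls by |ΔQ| = |64 − 49| = 15.
DWL = ½ · t · |ΔQ| = ½ · 10.5 · 15 = $78.75.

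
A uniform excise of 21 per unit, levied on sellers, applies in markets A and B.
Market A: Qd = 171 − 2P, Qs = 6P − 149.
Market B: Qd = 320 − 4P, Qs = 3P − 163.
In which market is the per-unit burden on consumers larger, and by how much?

Market A: pre-tax P* = 40, Q* = 91; post-tax Q = 59.5; per-unit burden on consumers = 15.75.
Market B: pre-tax P* = 69, Q* = 44; post-tax Q = 8; per-unit burden on consumers = 9.
Difference: 15.75 vs 9 → market A is larger by 6.75.

Market A, by 6.75.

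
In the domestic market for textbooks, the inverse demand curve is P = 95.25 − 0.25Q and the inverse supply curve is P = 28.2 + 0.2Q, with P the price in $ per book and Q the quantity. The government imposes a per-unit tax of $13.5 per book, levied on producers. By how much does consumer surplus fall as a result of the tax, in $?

Consumer surplus falls by $1005.

Rewrite in direct form: Qd = 381 − 4P and Qs = 5P − 141.
Without the tax, 381 − 4P = 5P − 141 gives 9P = 522, so P* = $58 and Q* = 149.
With the tax collected from producers, supply shifts: Qs = 5(P − 13.5) − 141.
Solving gives Q = 119 with consumers paying $65.5 and producers receiving $52 (the $13.5 wedge).
ΔCS is the trapezoid between Q = 119 and Q = 149 of height $7.5: ½ · (149 + 119) · 7.5 = $1005.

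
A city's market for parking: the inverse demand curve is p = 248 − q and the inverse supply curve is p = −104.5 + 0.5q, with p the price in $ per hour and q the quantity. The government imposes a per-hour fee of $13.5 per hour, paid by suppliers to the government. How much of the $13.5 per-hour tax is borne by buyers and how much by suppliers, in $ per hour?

Buyers bear $9 per hour; suppliers bear $4.5 per hour.

Inverting to q(p) form: qd = 248 − p; qs = 2p + 209.
Without the tax, 248 − p = 2p + 209 gives 3p = 39, so p* = $13 and q* = 235.
With the tax collected from suppliers, supply shifts: qs = 2(p − 13.5) + 209.
New equilibrium: buyers pay $22, suppliers receive $8.5, q = 226. (Wedge: pb − ps = 13.5.)
Burden on buyers: $9; on suppliers: $4.5. (They sum to $13.5.)
The less price-elastic side of the market bears the larger share of a per-unit tax.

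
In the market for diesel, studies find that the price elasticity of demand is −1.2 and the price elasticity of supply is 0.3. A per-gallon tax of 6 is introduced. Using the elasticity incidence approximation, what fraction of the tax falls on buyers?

Incidence ratio: buyers' share ≈ εs / (εs + |εd|) = 0.3 / (0.3 + 1.2) = 0.2.
Supply is the less elastic side, so buyers bear the smaller share.

Buyers' share ≈ 0.2.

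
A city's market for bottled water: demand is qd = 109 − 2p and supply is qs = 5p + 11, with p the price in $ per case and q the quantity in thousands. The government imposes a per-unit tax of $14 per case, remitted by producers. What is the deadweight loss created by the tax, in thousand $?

Before the tax: set 109 − 2p = 5p + 11 → p* = $14, q* = 81.
With the tax collected from producers, supply shifts: qs = 5(p − 14) + 11.
Solving gives q = 61 with buyers paying $24 and producers receiving $10 (the $14 wedge).
Quantity falls by |ΔQ| = |81 − 61| = 20.
DWL = ½ · t · |ΔQ| = ½ · 14 · 20 = $140.

Deadweight loss = $140 thousand.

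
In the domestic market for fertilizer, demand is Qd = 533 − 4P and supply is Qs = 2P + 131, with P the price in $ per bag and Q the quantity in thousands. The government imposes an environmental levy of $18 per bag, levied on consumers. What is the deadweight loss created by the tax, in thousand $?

Without the tax, 533 − 4P = 2P + 131 gives 6P = 402, so P* = $67 and Q* = 265.
With the tax collected from consumers, demand (in seller-price terms) shifts: Qd = 533 − 4(P + 18).
New equilibrium: consumers pay $73, sellers receive $55, Q = 241. (Wedge: Pb − Ps = 18.)
Quantity falls by |ΔQ| = |265 − 241| = 24.
DWL = ½ · t · |ΔQ| = ½ · 18 · 24 = $216.

Deadweight loss = $216 thousand.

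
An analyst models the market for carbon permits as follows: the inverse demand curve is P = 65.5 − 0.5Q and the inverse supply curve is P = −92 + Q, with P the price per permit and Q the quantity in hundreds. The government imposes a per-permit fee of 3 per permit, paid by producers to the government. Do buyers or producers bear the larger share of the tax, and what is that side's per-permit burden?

Rewrite in direct form: Qd = 131 − 2P and Qs = P + 92.
Without the tax, 131 − 2P = P + 92 gives 3P = 39, so P* = 13 and Q* = 105.
With the tax collected from producers, supply shifts: Qs = (P − 3) + 92.
New equilibrium: buyers pay 14, producers receive 11, Q = 103. (Wedge: Pb − Ps = 3.)
Per-permit burden: buyers 1, producers 2.
Producers take the larger share because supply is less price-elastic here (demand slope 2 vs supply slope 1).
The less price-elastic side of the market bears the larger share of a per-unit tax.

Producers bear the larger share: 2 per permit.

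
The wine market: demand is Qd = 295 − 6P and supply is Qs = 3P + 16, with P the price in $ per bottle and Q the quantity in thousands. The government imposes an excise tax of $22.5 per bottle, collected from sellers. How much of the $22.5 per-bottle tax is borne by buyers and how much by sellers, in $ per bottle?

Buyers bear $7.5 per bottle; sellers bear $15 per bottle.

Before the tax: set 295 − 6P = 3P + 16 → P* = $31, Q* = 109.
With the tax collected from sellers, supply shifts: Qs = 3(P − 22.5) + 16.
Solving gives Q = 64 with buyers paying $38.5 and sellers receiving $16 (the $22.5 wedge).
Burden on buyers: $7.5; on sellers: $15. (They sum to $22.5.)
The less price-elastic side of the market bears the larger share of a per-unit tax.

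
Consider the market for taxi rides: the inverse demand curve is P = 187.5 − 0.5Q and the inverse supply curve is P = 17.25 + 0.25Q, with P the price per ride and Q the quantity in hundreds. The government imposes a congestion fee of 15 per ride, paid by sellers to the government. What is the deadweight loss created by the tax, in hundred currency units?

Inverting to Q(P) form: Qd = 375 − 2P; Qs = 4P − 69.
Before the tax: set 375 − 2P = 4P − 69 → P* = 74, Q* = 227.
With the tax collected from sellers, supply shifts: Qs = 4(P − 15) − 69.
New equilibrium: consumers pay 84, sellers receive 69, Q = 207. (Wedge: Pb − Ps = 15.)
Quantity falls by |ΔQ| = |227 − 207| = 20.
DWL = ½ · t · |ΔQ| = ½ · 15 · 20 = 150.

Deadweight loss = 150 hundred.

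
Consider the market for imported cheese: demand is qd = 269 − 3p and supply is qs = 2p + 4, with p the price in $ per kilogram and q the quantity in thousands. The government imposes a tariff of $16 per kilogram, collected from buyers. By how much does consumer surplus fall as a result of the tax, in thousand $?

Without the tax, 269 − 3p = 2p + 4 gives 5p = 265, so p* = $53 and q* = 110.
With the tax collected from buyers, demand (in seller-price terms) shifts: qd = 269 − 3(p + 16).
Solving gives q = 90.8 with buyers paying $59.4 and suppliers receiving $43.4 (the $16 wedge).
ΔCS is the trapezoid between Q = 90.8 and Q = 110 of height $6.4: ½ · (110 + 90.8) · 6.4 = $642.56.

Consumer surplus falls by $642.56 thousand.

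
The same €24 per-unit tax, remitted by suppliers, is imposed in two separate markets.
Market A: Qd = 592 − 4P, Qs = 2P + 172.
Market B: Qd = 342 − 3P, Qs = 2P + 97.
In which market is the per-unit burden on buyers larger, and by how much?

Market B, by €1.6.

Market A: pre-tax P* = €70, Q* = 312; post-tax Q = 280; per-unit burden on buyers = €8.
Market B: pre-tax P* = €49, Q* = 195; post-tax Q = 166.2; per-unit burden on buyers = €9.6.
Difference: €8 vs €9.6 → market B is larger by €1.6.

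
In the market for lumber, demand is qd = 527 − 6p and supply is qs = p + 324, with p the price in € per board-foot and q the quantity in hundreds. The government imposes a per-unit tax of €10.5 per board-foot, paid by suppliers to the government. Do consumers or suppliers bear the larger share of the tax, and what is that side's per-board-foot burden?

Without the tax, 527 − 6p = p + 324 gives 7p = 203, so p* = €29 and q* = 353.
With the tax collected from suppliers, supply shifts: qs = (p − 10.5) + 324.
New equilibrium: consumers pay €30.5, suppliers receive €20, q = 344. (Wedge: pb − ps = 10.5.)
Per-board-foot burden: consumers €1.5, suppliers €9.
Suppliers take the larger share because supply is less price-elastic here (demand slope 6 vs supply slope 1).
The less price-elastic side of the market bears the larger share of a per-unit tax.

Suppliers bear the larger share: €9 per board-foot.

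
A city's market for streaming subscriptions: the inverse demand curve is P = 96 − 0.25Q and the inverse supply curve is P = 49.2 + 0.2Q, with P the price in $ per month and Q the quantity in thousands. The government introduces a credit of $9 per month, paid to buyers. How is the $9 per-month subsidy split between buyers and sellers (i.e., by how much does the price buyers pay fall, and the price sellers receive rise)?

Rewrite in direct form: Qd = 384 − 4P and Qs = 5P − 246.
Before the subsidy: set 384 − 4P = 5P − 246 → P* = $70, Q* = 104.
With a per-unit subsidy paid to buyers, each effectively pays P − 9, so demand becomes Qd = 384 − 4(P − 9).
Solving gives Q = 124 with buyers paying $65 and sellers receiving $74 (the $9 wedge).
Gain to buyers: $5; to sellers: $4. (They sum to $9.)

Buyers gain $5 per month; sellers gain $4 per month.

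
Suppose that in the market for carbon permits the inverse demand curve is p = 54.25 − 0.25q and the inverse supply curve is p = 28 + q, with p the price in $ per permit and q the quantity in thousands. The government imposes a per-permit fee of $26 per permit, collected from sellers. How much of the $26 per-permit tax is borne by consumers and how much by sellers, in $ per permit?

Consumers bear $5.2 per permit; sellers bear $20.8 per permit.

Rewrite in direct form: qd = 217 − 4p and qs = p − 28.
Before the tax: set 217 − 4p = p − 28 → p* = $49, q* = 21.
With the tax collected from sellers, supply shifts: qs = (p − 26) − 28.
Solving gives q = 0.2 with consumers paying $54.2 and sellers receiving $28.2 (the $26 wedge).
Burden on consumers: $5.2; on sellers: $20.8. (They sum to $26.)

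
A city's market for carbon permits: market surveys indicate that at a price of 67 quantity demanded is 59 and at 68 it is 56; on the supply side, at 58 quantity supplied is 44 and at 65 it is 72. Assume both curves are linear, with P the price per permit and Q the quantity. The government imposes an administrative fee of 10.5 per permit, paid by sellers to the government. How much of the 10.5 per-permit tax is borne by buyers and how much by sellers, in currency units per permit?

Buyers bear 6 per permit; sellers bear 4.5 per permit.

Demand slope: (56 − 59)/(68 − 67) = -3, so Qd = 260 − 3P.
Supply slope: (72 − 44)/(65 − 58) = 4, so Qs = 4P − 188.
Without the tax, 260 − 3P = 4P − 188 gives 7P = 448, so P* = 64 and Q* = 68.
With the tax collected from sellers, supply shifts: Qs = 4(P − 10.5) − 188.
New equilibrium: buyers pay 70, sellers receive 59.5, Q = 50. (Wedge: Pb − Ps = 10.5.)
Burden on buyers: 6; on sellers: 4.5. (They sum to 10.5.)
The less price-elastic side of the market bears the larger share of a per-unit tax.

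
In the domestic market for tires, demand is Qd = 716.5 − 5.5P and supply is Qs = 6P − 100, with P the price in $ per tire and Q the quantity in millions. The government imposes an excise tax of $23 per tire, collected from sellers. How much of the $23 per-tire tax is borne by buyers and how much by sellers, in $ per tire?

Buyers bear $12 per tire; sellers bear $11 per tire.

Before the tax: set 716.5 − 5.5P = 6P − 100 → P* = $71, Q* = 326.
With the tax collected from sellers, supply shifts: Qs = 6(P − 23) − 100.
New equilibrium: buyers pay $83, sellers receive $60, Q = 260. (Wedge: Pb − Ps = 23.)
Burden on buyers: $12; on sellers: $11. (They sum to $23.)
The less price-elastic side of the market bears the larger share of a per-unit tax.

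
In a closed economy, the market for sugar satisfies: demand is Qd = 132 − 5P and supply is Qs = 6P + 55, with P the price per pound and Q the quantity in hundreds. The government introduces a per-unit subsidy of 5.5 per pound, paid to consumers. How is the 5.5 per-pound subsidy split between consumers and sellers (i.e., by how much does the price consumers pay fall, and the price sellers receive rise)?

Without the subsidy, 132 − 5P = 6P + 55 gives 11P = 77, so P* = 7 and Q* = 97.
With a per-unit subsidy paid to consumers, each effectively pays P − 5.5, so demand becomes Qd = 132 − 5(P − 5.5).
New equilibrium: consumers pay 4, sellers receive 9.5, Q = 112. (Wedge: Pb − Ps = −5.5.)
Gain to consumers: 3; to sellers: 2.5. (They sum to 5.5.)

Consumers gain 3 per pound; sellers gain 2.5 per pound.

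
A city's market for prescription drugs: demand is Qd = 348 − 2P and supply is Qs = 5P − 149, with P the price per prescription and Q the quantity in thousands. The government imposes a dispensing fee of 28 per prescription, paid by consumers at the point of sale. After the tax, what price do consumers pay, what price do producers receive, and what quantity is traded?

Before the tax: set 348 − 2P = 5P − 149 → P* = 71, Q* = 206.
With the tax collected from consumers, demand (in seller-price terms) shifts: Qd = 348 − 2(P + 28).
Solving gives Q = 166 with consumers paying 91 and producers receiving 63 (the 28 wedge).
The less price-elastic side of the market bears the larger share of a per-unit tax.

Consumers pay 91; producers receive 63; quantity = 166.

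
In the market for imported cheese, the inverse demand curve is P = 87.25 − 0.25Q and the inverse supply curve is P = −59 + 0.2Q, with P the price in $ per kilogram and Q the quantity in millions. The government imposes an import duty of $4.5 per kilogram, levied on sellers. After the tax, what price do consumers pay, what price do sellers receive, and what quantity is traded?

Inverting to Q(P) form: Qd = 349 − 4P; Qs = 5P + 295.
Without the tax, 349 − 4P = 5P + 295 gives 9P = 54, so P* = $6 and Q* = 325.
With the tax collected from sellers, supply shifts: Qs = 5(P − 4.5) + 295.
New equilibrium: consumers pay $8.5, sellers receive $4, Q = 315. (Wedge: Pb − Ps = 4.5.)

Consumers pay $8.5; sellers receive $4; quantity = 315.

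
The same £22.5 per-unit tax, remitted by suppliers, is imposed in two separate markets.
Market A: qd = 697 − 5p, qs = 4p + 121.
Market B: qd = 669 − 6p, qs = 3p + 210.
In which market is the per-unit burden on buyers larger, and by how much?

Market A, by £2.5.

Market A: pre-tax p* = £64, q* = 377; post-tax q = 327; per-unit burden on buyers = £10.
Market B: pre-tax p* = £51, q* = 363; post-tax q = 318; per-unit burden on buyers = £7.5.
Difference: £10 vs £7.5 → market A is larger by £2.5.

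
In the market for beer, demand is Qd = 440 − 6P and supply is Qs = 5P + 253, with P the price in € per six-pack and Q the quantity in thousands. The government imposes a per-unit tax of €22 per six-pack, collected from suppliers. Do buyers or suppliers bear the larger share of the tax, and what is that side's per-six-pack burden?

Suppliers bear the larger share: €12 per six-pack.

Without the tax, 440 − 6P = 5P + 253 gives 11P = 187, so P* = €17 and Q* = 338.
With the tax collected from suppliers, supply shifts: Qs = 5(P − 22) + 253.
Solving gives Q = 278 with buyers paying €27 and suppliers receiving €5 (the €22 wedge).
Per-six-pack burden: buyers €10, suppliers €12.
Suppliers take the larger share because supply is less price-elastic here (demand slope 6 vs supply slope 5).
The less price-elastic side of the market bears the larger share of a per-unit tax.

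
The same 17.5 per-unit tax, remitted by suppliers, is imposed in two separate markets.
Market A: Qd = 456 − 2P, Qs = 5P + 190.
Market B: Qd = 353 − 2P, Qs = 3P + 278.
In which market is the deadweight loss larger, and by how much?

Market A, by 35.

Market A: pre-tax P* = 38, Q* = 380; post-tax Q = 355; deadweight loss = 218.75.
Market B: pre-tax P* = 15, Q* = 323; post-tax Q = 302; deadweight loss = 183.75.
Difference: 218.75 vs 183.75 → market A is larger by 35.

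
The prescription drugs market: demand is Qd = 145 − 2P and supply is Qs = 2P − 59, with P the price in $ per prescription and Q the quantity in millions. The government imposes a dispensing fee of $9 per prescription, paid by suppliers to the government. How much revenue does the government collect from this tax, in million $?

Tax revenue = $306 million.

Before the tax: set 145 − 2P = 2P − 59 → P* = $51, Q* = 43.
With the tax collected from suppliers, supply shifts: Qs = 2(P − 9) − 59.
New equilibrium: consumers pay $55.5, suppliers receive $46.5, Q = 34. (Wedge: Pb − Ps = 9.)
Revenue = t · Q = 9 · 34 = $306.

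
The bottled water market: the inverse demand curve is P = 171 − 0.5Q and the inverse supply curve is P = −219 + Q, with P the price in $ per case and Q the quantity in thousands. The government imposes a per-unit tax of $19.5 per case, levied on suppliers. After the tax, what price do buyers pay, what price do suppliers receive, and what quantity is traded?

Buyers pay $47.5; suppliers receive $28; quantity = 247.

Inverting to Q(P) form: Qd = 342 − 2P; Qs = P + 219.
Before the tax: set 342 − 2P = P + 219 → P* = $41, Q* = 260.
With the tax collected from suppliers, supply shifts: Qs = (P − 19.5) + 219.
New equilibrium: buyers pay $47.5, suppliers receive $28, Q = 247. (Wedge: Pb − Ps = 19.5.)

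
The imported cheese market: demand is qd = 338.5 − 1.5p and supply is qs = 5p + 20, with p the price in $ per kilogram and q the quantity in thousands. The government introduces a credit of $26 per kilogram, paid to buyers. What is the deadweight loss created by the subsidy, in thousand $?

Deadweight loss = $390 thousand.

Without the subsidy, 338.5 − 1.5p = 5p + 20 gives 6.5p = 318.5, so p* = $49 and q* = 265.
With a per-unit subsidy paid to buyers, each effectively pays p − 26, so demand becomes qd = 338.5 − 1.5(p − 26).
Solving gives q = 295 with buyers paying $29 and suppliers receiving $55 (the $26 wedge).
Quantity rises by |ΔQ| = |265 − 295| = 30.
DWL = ½ · t · |ΔQ| = ½ · 26 · 30 = $390.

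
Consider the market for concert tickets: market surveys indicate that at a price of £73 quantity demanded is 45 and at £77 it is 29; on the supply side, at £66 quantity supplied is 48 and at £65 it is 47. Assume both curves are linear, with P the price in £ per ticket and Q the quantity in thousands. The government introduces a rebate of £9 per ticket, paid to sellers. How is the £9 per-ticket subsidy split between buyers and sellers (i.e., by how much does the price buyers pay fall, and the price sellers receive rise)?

Buyers gain £1.8 per ticket; sellers gain £7.2 per ticket.

Demand slope: (29 − 45)/(77 − 73) = -4, so Qd = 337 − 4P.
Supply slope: (47 − 48)/(65 − 66) = 1, so Qs = P − 18.
Before the subsidy: set 337 − 4P = P − 18 → P* = £71, Q* = 53.
With a per-unit subsidy paid to sellers, each receives P + 9 per unit sold, so supply becomes Qs = (P + 9) − 18.
Solving gives Q = 60.2 with buyers paying £69.2 and sellers receiving £78.2 (the £9 wedge).
Gain to buyers: £1.8; to sellers: £7.2. (They sum to £9.)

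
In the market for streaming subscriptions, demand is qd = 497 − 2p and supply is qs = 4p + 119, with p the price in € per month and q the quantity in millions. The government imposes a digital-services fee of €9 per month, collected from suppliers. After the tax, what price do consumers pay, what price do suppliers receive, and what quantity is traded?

Consumers pay €69; suppliers receive €60; quantity = 359.

Without the tax, 497 − 2p = 4p + 119 gives 6p = 378, so p* = €63 and q* = 371.
With the tax collected from suppliers, supply shifts: qs = 4(p − 9) + 119.
Solving gives q = 359 with consumers paying €69 and suppliers receiving €60 (the €9 wedge).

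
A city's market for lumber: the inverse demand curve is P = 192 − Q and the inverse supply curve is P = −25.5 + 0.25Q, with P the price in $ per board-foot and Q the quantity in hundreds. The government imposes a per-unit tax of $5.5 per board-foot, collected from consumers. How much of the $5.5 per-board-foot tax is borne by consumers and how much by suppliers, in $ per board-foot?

Inverting to Q(P) form: Qd = 192 − P; Qs = 4P + 102.
Without the tax, 192 − P = 4P + 102 gives 5P = 90, so P* = $18 and Q* = 174.
With the tax collected from consumers, demand (in seller-price terms) shifts: Qd = 192 − (P + 5.5).
Solving gives Q = 169.6 with consumers paying $22.4 and suppliers receiving $16.9 (the $5.5 wedge).
Burden on consumers: $4.4; on suppliers: $1.1. (They sum to $5.5.)

Consumers bear $4.4 per board-foot; suppliers bear $1.1 per board-foot.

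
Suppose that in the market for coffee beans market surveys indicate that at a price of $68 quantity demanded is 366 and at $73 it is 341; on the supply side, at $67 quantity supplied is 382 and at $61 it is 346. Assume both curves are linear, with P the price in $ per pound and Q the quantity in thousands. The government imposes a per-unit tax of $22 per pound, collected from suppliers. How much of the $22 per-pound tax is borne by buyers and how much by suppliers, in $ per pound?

Buyers bear $12 per pound; suppliers bear $10 per pound.

Demand slope: (341 − 366)/(73 − 68) = -5, so Qd = 706 − 5P.
Supply slope: (346 − 382)/(61 − 67) = 6, so Qs = 6P − 20.
Without the tax, 706 − 5P = 6P − 20 gives 11P = 726, so P* = $66 and Q* = 376.
With the tax collected from suppliers, supply shifts: Qs = 6(P − 22) − 20.
New equilibrium: buyers pay $78, suppliers receive $56, Q = 316. (Wedge: Pb − Ps = 22.)
Burden on buyers: $12; on suppliers: $10. (They sum to $22.)
The less price-elastic side of the market bears the larger share of a per-unit tax.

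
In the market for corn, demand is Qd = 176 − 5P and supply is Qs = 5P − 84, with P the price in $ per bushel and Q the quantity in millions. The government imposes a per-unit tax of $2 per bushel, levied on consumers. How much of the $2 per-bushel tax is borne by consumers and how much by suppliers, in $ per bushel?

Consumers bear $1 per bushel; suppliers bear $1 per bushel.

Without the tax, 176 − 5P = 5P − 84 gives 10P = 260, so P* = $26 and Q* = 46.
With the tax collected from consumers, demand (in seller-price terms) shifts: Qd = 176 − 5(P + 2).
Solving gives Q = 41 with consumers paying $27 and suppliers receiving $25 (the $2 wedge).
Burden on consumers: $1; on suppliers: $1. (They sum to $2.)
The less price-elastic side of the market bears the larger share of a per-unit tax.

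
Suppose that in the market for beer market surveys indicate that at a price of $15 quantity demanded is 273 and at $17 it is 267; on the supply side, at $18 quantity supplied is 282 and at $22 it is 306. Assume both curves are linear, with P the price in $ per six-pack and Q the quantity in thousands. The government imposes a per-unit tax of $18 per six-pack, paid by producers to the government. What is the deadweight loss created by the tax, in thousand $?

Demand slope: (267 − 273)/(17 − 15) = -3, so Qd = 318 − 3P.
Supply slope: (306 − 282)/(22 − 18) = 6, so Qs = 6P + 174.
Without the tax, 318 − 3P = 6P + 174 gives 9P = 144, so P* = $16 and Q* = 270.
With the tax collected from producers, supply shifts: Qs = 6(P − 18) + 174.
New equilibrium: buyers pay $28, producers receive $10, Q = 234. (Wedge: Pb − Ps = 18.)
Quantity falls by |ΔQ| = |270 − 234| = 36.
DWL = ½ · t · |ΔQ| = ½ · 18 · 36 = $324.

Deadweight loss = $324 thousand.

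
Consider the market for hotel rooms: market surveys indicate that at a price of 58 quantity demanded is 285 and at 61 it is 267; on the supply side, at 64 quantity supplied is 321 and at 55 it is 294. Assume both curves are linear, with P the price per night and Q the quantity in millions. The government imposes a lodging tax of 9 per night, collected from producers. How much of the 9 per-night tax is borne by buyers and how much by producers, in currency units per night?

Demand slope: (267 − 285)/(61 − 58) = -6, so Qd = 633 − 6P.
Supply slope: (294 − 321)/(55 − 64) = 3, so Qs = 3P + 129.
Without the tax, 633 − 6P = 3P + 129 gives 9P = 504, so P* = 56 and Q* = 297.
With the tax collected from producers, supply shifts: Qs = 3(P − 9) + 129.
Solving gives Q = 279 with buyers paying 59 and producers receiving 50 (the 9 wedge).
Burden on buyers: 3; on producers: 6. (They sum to 9.)
The less price-elastic side of the market bears the larger share of a per-unit tax.

Buyers bear 3 per night; producers bear 6 per night.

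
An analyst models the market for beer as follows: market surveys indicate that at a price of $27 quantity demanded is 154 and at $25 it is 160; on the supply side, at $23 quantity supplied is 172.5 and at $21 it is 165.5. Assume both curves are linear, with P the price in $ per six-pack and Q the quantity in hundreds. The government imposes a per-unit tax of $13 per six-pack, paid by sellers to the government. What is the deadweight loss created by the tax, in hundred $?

Demand slope: (160 − 154)/(25 − 27) = -3, so Qd = 235 − 3P.
Supply slope: (165.5 − 172.5)/(21 − 23) = 3.5, so Qs = 3.5P + 92.
Before the tax: set 235 − 3P = 3.5P + 92 → P* = $22, Q* = 169.
With the tax collected from sellers, supply shifts: Qs = 3.5(P − 13) + 92.
New equilibrium: consumers pay $29, sellers receive $16, Q = 148. (Wedge: Pb − Ps = 13.)
Quantity falls by |ΔQ| = |169 − 148| = 21.
DWL = ½ · t · |ΔQ| = ½ · 13 · 21 = $136.5.

Deadweight loss = $136.5 hundred.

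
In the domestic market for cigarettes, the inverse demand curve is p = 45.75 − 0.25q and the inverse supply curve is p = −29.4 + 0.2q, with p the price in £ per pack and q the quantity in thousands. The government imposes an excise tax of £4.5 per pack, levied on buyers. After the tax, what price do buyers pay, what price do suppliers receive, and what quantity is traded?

Inverting to q(p) form: qd = 183 − 4p; qs = 5p + 147.
Without the tax, 183 − 4p = 5p + 147 gives 9p = 36, so p* = £4 and q* = 167.
With the tax collected from buyers, demand (in seller-price terms) shifts: qd = 183 − 4(p + 4.5).
New equilibrium: buyers pay £6.5, suppliers receive £2, q = 157. (Wedge: pb − ps = 4.5.)

Buyers pay £6.5; suppliers receive £2; quantity = 157.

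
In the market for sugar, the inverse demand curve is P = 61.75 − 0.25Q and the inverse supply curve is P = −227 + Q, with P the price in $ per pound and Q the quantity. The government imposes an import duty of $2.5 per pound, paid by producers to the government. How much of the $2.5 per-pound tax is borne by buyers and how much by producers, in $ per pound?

Inverting to Q(P) form: Qd = 247 − 4P; Qs = P + 227.
Without the tax, 247 − 4P = P + 227 gives 5P = 20, so P* = $4 and Q* = 231.
With the tax collected from producers, supply shifts: Qs = (P − 2.5) + 227.
New equilibrium: buyers pay $4.5, producers receive $2, Q = 229. (Wedge: Pb − Ps = 2.5.)
Burden on buyers: $0.5; on producers: $2. (They sum to $2.5.)
The less price-elastic side of the market bears the larger share of a per-unit tax.

Buyers bear $0.5 per pound; producers bear $2 per pound.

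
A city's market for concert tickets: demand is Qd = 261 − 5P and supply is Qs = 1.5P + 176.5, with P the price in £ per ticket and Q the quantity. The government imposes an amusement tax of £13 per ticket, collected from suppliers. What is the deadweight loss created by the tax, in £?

Deadweight loss = £97.5.

Before the tax: set 261 − 5P = 1.5P + 176.5 → P* = £13, Q* = 196.
With the tax collected from suppliers, supply shifts: Qs = 1.5(P − 13) + 176.5.
Solving gives Q = 181 with buyers paying £16 and suppliers receiving £3 (the £13 wedge).
Quantity falls by |ΔQ| = |196 − 181| = 15.
DWL = ½ · t · |ΔQ| = ½ · 13 · 15 = £97.5.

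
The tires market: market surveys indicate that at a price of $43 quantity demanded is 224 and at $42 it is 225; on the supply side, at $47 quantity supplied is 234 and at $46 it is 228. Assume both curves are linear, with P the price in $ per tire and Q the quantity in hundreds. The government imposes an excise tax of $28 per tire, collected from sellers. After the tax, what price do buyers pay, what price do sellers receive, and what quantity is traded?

Demand slope: (225 − 224)/(42 − 43) = -1, so Qd = 267 − P.
Supply slope: (228 − 234)/(46 − 47) = 6, so Qs = 6P − 48.
Before the tax: set 267 − P = 6P − 48 → P* = $45, Q* = 222.
With the tax collected from sellers, supply shifts: Qs = 6(P − 28) − 48.
New equilibrium: buyers pay $69, sellers receive $41, Q = 198. (Wedge: Pb − Ps = 28.)

Buyers pay $69; sellers receive $41; quantity = 198.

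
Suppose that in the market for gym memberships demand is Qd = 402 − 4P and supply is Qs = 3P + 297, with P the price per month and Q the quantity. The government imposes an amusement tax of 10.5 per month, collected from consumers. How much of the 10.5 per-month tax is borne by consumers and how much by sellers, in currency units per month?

Consumers bear 4.5 per month; sellers bear 6 per month.

Without the tax, 402 − 4P = 3P + 297 gives 7P = 105, so P* = 15 and Q* = 342.
With the tax collected from consumers, demand (in seller-price terms) shifts: Qd = 402 − 4(P + 10.5).
Solving gives Q = 324 with consumers paying 19.5 and sellers receiving 9 (the 10.5 wedge).
Burden on consumers: 4.5; on sellers: 6. (They sum to 10.5.)
The less price-elastic side of the market bears the larger share of a per-unit tax.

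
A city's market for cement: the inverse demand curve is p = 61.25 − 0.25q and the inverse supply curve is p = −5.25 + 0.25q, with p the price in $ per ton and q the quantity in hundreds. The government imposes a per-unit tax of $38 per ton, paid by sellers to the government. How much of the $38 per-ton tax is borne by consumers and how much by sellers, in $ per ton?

Consumers bear $19 per ton; sellers bear $19 per ton.

Inverting to q(p) form: qd = 245 − 4p; qs = 4p + 21.
Without the tax, 245 − 4p = 4p + 21 gives 8p = 224, so p* = $28 and q* = 133.
With the tax collected from sellers, supply shifts: qs = 4(p − 38) + 21.
New equilibrium: consumers pay $47, sellers receive $9, q = 57. (Wedge: pb − ps = 38.)
Burden on consumers: $19; on sellers: $19. (They sum to $38.)
The less price-elastic side of the market bears the larger share of a per-unit tax.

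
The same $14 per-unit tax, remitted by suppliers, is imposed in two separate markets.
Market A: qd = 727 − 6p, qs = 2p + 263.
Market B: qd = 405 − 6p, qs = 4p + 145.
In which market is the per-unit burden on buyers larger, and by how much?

Market B, by $2.1.

Market A: pre-tax p* = $58, q* = 379; post-tax q = 358; per-unit burden on buyers = $3.5.
Market B: pre-tax p* = $26, q* = 249; post-tax q = 215.4; per-unit burden on buyers = $5.6.
Difference: $3.5 vs $5.6 → market B is larger by $2.1.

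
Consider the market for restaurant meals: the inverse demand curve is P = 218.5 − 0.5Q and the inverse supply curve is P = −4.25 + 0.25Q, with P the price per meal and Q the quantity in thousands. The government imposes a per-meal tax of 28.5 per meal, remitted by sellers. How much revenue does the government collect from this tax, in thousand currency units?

Inverting to Q(P) form: Qd = 437 − 2P; Qs = 4P + 17.
Before the tax: set 437 − 2P = 4P + 17 → P* = 70, Q* = 297.
With the tax collected from sellers, supply shifts: Qs = 4(P − 28.5) + 17.
Solving gives Q = 259 with buyers paying 89 and sellers receiving 60.5 (the 28.5 wedge).
Revenue = t · Q = 28.5 · 259 = 7381.5.

Tax revenue = 7381.5 thousand.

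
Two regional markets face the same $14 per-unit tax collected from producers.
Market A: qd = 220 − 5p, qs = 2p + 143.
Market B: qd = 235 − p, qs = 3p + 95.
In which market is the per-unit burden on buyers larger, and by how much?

Market B, by $6.5.

Market A: pre-tax p* = $11, q* = 165; post-tax q = 145; per-unit burden on buyers = $4.
Market B: pre-tax p* = $35, q* = 200; post-tax q = 189.5; per-unit burden on buyers = $10.5.
Difference: $4 vs $10.5 → market B is larger by $6.5.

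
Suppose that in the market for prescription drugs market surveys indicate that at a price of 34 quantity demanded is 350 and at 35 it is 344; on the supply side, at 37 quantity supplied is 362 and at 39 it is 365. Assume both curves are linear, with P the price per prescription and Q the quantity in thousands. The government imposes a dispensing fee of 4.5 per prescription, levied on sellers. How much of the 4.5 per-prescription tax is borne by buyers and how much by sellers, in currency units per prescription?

Demand slope: (344 − 350)/(35 − 34) = -6, so Qd = 554 − 6P.
Supply slope: (365 − 362)/(39 − 37) = 1.5, so Qs = 1.5P + 306.5.
Before the tax: set 554 − 6P = 1.5P + 306.5 → P* = 33, Q* = 356.
With the tax collected from sellers, supply shifts: Qs = 1.5(P − 4.5) + 306.5.
New equilibrium: buyers pay 33.9, sellers receive 29.4, Q = 350.6. (Wedge: Pb − Ps = 4.5.)
Burden on buyers: 0.9; on sellers: 3.6. (They sum to 4.5.)

Buyers bear 0.9 per prescription; sellers bear 3.6 per prescription.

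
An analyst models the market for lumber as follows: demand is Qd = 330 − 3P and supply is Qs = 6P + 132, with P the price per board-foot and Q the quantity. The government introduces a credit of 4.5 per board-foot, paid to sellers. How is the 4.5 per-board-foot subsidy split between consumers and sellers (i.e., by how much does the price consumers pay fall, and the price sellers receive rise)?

Consumers gain 3 per board-foot; sellers gain 1.5 per board-foot.

Without the subsidy, 330 − 3P = 6P + 132 gives 9P = 198, so P* = 22 and Q* = 264.
With a per-unit subsidy paid to sellers, each receives P + 4.5 per unit sold, so supply becomes Qs = 6(P + 4.5) + 132.
Solving gives Q = 273 with consumers paying 19 and sellers receiving 23.5 (the 4.5 wedge).
Gain to consumers: 3; to sellers: 1.5. (They sum to 4.5.)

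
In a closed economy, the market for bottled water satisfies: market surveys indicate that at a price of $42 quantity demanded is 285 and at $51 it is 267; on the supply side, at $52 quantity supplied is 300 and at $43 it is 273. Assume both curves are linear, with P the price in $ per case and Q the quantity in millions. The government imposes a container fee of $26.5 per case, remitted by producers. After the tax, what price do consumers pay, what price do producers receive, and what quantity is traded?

Consumers pay $60.9; producers receive $34.4; quantity = 247.2.

Demand slope: (267 − 285)/(51 − 42) = -2, so Qd = 369 − 2P.
Supply slope: (273 − 300)/(43 − 52) = 3, so Qs = 3P + 144.
Before the tax: set 369 − 2P = 3P + 144 → P* = $45, Q* = 279.
With the tax collected from producers, supply shifts: Qs = 3(P − 26.5) + 144.
New equilibrium: consumers pay $60.9, producers receive $34.4, Q = 247.2. (Wedge: Pb − Ps = 26.5.)
The less price-elastic side of the market bears the larger share of a per-unit tax.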